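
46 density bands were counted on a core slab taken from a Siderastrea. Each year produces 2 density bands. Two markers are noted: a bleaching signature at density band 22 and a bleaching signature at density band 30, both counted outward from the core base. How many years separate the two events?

The two markers are separated by 30 − 22 = 8 density bands.
With 2 density bands per year, 8 / 2 = 4 years.

4 yr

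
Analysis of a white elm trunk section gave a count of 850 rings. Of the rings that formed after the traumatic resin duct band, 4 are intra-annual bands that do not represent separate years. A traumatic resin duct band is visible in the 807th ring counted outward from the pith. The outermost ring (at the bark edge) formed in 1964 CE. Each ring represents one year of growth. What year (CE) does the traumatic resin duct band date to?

1925 CE

The traumatic resin duct band sits at ring 807 from the pith, so 850 − 807 = 43 rings formed after it.
Removing the 4 false rings leaves 43 − 4 = 39 true rings beyond the traumatic resin duct band.
The ring at the bark edge is 1964 CE, so the traumatic resin duct band dates to 1964 − 39 = 1925 CE.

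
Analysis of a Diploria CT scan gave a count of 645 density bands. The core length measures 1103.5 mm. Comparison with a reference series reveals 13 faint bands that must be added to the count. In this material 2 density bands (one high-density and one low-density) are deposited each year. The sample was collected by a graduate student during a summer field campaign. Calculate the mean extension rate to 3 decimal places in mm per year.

After corrections the count is 645 + 13 = 658 density bands.
658 density bands at 2 per year is 658 / 2 = 329 years.
1103.5 mm over 329 years gives 1103.5 / 329 ≈ 3.354 mm per year.

3.354 mm per year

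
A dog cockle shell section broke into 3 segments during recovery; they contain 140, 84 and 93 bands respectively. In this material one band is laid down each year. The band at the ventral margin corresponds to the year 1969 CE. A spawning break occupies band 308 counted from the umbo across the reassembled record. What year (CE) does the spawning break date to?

Total bands = 140 + 84 + 93 = 317.
317 − 308 = 9 bands lie beyond the spawning break toward the ventral margin.
1969 − 9 = 1960 CE.

1960 CE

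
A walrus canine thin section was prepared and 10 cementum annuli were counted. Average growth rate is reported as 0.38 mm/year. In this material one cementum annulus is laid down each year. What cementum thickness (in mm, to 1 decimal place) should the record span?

3.8 mm

The record spans 10 years at 0.38 mm per year.
Length ≈ 0.38 × 10 = 3.8 mm.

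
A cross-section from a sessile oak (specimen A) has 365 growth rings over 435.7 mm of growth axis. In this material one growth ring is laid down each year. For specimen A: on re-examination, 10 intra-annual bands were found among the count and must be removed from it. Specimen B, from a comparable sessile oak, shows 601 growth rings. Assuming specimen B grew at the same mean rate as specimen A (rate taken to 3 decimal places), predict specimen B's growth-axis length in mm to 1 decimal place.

Specimen A: after corrections the count is 365 − 10 = 355 growth rings.
A: 435.7 mm over 355 years gives 435.7 / 355 ≈ 1.227 mm per year.
B's length ≈ 1.227 × 601 = 737.4 mm.

737.4 mm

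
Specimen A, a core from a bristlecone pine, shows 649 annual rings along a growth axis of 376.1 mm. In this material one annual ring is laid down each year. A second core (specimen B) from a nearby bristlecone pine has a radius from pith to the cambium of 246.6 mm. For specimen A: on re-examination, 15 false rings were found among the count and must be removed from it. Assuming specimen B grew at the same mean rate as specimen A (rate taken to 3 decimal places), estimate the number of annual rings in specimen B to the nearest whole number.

416 annual rings

Specimen A: true annual ring count = 649 − 15 = 634.
A: 376.1 mm over 634 years gives 376.1 / 634 ≈ 0.593 mm/yr.
Specimen B: 246.6 mm / 0.593 mm per year = 415.85 years ≈ 416 annual rings.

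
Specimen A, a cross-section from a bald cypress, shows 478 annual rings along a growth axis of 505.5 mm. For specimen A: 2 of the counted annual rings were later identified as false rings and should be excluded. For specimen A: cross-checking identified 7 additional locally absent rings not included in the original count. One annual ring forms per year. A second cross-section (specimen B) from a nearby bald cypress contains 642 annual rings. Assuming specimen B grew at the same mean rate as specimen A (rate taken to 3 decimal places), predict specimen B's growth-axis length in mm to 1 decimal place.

672.2 mm

Specimen A: adjusted count: 478 − 2 + 7 = 483 annual rings.
A: Mean rate = 505.5 mm / 483 years ≈ 1.047 mm per year.
Length of B = 1.047 × 642 = 672.2 mm.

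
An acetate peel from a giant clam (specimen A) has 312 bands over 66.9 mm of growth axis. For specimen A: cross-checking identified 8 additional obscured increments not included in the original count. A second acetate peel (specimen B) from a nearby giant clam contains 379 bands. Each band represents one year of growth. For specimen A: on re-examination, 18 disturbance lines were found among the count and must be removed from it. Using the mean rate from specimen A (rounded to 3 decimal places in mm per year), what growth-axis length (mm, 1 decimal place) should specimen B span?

84.1 mm

Specimen A: after corrections the count is 312 − 18 + 8 = 302 bands.
A: 66.9 mm over 302 years gives 66.9 / 302 ≈ 0.222 mm/year.
Length of B = 0.222 × 379 = 84.1 mm.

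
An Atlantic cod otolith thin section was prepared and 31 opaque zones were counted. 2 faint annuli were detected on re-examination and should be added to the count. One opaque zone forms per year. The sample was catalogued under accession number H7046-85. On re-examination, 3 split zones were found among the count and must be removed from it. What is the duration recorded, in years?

30 years

After corrections the count is 31 − 3 + 2 = 30 opaque zones.
At one opaque zone per year, that is 30 years.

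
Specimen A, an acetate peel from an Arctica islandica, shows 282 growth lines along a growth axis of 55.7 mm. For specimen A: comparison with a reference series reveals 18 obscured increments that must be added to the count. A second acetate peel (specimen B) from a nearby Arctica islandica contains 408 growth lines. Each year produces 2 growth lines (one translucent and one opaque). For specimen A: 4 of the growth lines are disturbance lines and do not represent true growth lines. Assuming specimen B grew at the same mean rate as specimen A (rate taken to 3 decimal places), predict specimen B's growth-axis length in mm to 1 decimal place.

Specimen A: correcting the raw count gives 282 − 4 + 18 = 296 true growth lines.
Specimen A: dividing by 2 growth lines per year: 296 / 2 = 148 years.
A: 55.7 mm over 148 years gives 55.7 / 148 ≈ 0.376 mm per year.
Specimen B: dividing by 2 growth lines per year: 408 / 2 = 204 years. Length of B = 0.376 × 204 = 76.7 mm.

76.7 mm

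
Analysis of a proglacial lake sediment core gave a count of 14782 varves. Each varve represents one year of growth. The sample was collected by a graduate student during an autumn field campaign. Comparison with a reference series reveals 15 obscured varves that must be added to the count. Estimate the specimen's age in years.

14797 years

After corrections the count is 14782 + 15 = 14797 varves.
At one varve per year, that is 14797 years.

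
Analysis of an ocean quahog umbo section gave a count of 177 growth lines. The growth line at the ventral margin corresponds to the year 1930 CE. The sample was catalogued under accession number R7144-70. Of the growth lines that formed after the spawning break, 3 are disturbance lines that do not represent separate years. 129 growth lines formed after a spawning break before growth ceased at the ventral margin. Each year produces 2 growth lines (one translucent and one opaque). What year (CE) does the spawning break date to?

1867 CE

129 growth lines formed after the spawning break.
Excluding 3 false growth lines: 129 − 3 = 126.
With 2 growth lines per year, 126 / 2 = 63 years.
Counting back 63 years from 1930 CE places the spawning break in 1930 − 63 = 1867 CE.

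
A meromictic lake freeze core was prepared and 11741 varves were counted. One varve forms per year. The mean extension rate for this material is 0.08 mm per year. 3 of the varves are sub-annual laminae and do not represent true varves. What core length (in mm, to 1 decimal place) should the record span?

939.0 mm

True varve count = 11741 − 3 = 11738.
Predicted length = 0.08 mm/year × 11738 years = 939.0 mm.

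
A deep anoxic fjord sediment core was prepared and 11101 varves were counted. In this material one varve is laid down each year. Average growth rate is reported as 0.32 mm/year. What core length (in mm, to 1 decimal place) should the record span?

11101 years of growth are recorded.
11101 years at 0.32 mm/year gives 0.32 × 11101 = 3552.3 mm.

3552.3 mm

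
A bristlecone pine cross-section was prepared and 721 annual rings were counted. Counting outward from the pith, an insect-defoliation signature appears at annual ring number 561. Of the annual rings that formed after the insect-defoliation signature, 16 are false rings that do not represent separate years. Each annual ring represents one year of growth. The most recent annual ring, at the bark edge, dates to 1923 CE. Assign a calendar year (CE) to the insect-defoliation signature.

721 − 561 = 160 annual rings lie beyond the insect-defoliation signature toward the bark edge.
Removing the 16 false annual rings leaves 160 − 16 = 144 true annual rings beyond the insect-defoliation signature.
Counting back 144 years from 1923 CE places the insect-defoliation signature in 1923 − 144 = 1779 CE.

1779 CE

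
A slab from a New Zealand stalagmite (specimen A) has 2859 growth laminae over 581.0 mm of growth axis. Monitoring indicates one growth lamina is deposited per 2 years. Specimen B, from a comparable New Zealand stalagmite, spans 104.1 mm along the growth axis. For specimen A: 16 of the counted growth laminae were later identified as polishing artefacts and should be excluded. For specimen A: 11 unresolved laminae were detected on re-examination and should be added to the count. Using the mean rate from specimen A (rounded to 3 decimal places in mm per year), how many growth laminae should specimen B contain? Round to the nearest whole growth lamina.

510 growth laminae

Specimen A: after corrections the count is 2859 − 16 + 11 = 2854 growth laminae.
Specimen A: 2854 growth laminae at 2 years each span 2854 × 2 = 5708 years.
A: Extension rate ≈ 581.0 / 5708 = 0.102 mm/year.
B spans 104.1 / 0.102 = 1020.59 years; at 2 years per growth lamina that is 1020.59 / 2 ≈ 510 growth laminae.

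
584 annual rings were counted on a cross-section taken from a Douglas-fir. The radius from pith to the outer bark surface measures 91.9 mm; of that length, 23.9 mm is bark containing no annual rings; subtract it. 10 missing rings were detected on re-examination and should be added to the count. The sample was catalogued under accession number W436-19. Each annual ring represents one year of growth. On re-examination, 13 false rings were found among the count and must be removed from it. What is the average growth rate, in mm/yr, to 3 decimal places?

Correcting the raw count gives 584 − 13 + 10 = 581 true annual rings.
Removing the 23.9 mm offcut leaves 91.9 − 23.9 = 68.0 mm.
68.0 mm over 581 years gives 68.0 / 581 ≈ 0.117 mm/yr.

0.117 mm/yr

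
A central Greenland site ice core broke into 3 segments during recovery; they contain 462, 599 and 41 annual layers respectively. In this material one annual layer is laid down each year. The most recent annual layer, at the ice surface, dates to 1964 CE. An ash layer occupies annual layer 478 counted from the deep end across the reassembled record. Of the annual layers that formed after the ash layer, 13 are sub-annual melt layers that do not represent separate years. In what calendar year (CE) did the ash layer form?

1353 CE

Total annual layers = 462 + 599 + 41 = 1102.
Between annual layer 478 and the ice surface there are 1102 − 478 = 624 annual layers.
624 − 13 false = 611 true annual layers after the ash layer.
Counting back 611 years from 1964 CE places the ash layer in 1964 − 611 = 1353 CE.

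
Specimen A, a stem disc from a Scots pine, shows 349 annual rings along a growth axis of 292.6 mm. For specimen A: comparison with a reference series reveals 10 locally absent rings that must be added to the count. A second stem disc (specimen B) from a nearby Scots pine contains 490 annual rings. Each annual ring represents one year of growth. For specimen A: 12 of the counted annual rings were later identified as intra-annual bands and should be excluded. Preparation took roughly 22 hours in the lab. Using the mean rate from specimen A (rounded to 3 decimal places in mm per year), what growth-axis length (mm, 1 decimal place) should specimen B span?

Specimen A: true annual ring count = 349 − 12 + 10 = 347.
A: Mean rate = 292.6 mm / 347 years ≈ 0.843 mm/year.
B's length ≈ 0.843 × 490 = 413.1 mm.

413.1 mm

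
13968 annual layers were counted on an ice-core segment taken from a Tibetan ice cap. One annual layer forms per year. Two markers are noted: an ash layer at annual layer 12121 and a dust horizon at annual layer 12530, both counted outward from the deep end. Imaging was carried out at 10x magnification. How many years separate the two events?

12530 − 12121 = 409 annual layers lie between the two events.
One annual layer per year makes the interval 409 years.

409 yr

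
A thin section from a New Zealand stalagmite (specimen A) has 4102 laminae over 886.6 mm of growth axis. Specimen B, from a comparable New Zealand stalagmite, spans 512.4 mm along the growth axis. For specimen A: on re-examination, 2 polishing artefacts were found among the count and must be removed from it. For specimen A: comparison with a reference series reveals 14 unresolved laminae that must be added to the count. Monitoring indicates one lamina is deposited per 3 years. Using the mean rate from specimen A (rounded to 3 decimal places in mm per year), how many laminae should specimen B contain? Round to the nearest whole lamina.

Specimen A: true lamina count = 4102 − 2 + 14 = 4114.
Specimen A: 4114 laminae at 3 years each span 4114 × 3 = 12342 years.
A: Mean rate = 886.6 mm / 12342 years ≈ 0.072 mm per year.
B spans 512.4 / 0.072 = 7116.67 years; at 3 years per lamina that is 7116.67 / 3 ≈ 2372 laminae.

2372 laminae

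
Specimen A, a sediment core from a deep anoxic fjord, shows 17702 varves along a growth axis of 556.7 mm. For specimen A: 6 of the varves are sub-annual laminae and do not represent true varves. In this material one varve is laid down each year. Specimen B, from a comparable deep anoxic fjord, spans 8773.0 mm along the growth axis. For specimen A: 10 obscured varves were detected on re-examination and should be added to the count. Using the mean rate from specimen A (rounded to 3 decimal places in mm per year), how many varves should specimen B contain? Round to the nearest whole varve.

283000 varves

Specimen A: correcting the raw count gives 17702 − 6 + 10 = 17706 true varves.
A: Extension rate ≈ 556.7 / 17706 = 0.031 mm/year.
For B, 8773.0 / 0.031 = 283000.00 years ≈ 283000 varves.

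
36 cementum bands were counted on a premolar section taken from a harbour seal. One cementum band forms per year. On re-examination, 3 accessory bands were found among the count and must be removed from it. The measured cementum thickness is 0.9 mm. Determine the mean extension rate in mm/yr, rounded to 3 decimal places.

0.027 mm/yr

After corrections the count is 36 − 3 = 33 cementum bands.
0.9 mm over 33 years gives 0.9 / 33 ≈ 0.027 mm/yr.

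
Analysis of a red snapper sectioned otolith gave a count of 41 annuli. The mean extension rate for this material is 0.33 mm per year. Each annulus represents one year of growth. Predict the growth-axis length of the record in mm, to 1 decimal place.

13.5 mm

41 years of growth are recorded.
Length ≈ 0.33 × 41 = 13.5 mm.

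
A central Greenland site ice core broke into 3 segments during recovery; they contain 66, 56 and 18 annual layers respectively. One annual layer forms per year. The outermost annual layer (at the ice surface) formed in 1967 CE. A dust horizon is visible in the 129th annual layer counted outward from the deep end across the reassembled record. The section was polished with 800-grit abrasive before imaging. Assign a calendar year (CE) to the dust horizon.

1956 CE

Total annual layers = 66 + 56 + 18 = 140.
The dust horizon sits at annual layer 129 from the deep end, so 140 − 129 = 11 annual layers formed after it.
The annual layer at the ice surface is 1967 CE, so the dust horizon dates to 1967 − 11 = 1956 CE.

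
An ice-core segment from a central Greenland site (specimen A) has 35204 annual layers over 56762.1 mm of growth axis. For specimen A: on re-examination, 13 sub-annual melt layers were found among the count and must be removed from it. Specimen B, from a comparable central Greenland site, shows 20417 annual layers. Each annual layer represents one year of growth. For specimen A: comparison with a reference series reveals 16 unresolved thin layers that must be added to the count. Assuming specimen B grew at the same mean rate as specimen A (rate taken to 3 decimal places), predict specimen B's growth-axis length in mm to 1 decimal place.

Specimen A: adjusted count: 35204 − 13 + 16 = 35207 annual layers.
A: Mean rate = 56762.1 mm / 35207 years ≈ 1.612 mm/year.
B's length ≈ 1.612 × 20417 = 32912.2 mm.

32912.2 mm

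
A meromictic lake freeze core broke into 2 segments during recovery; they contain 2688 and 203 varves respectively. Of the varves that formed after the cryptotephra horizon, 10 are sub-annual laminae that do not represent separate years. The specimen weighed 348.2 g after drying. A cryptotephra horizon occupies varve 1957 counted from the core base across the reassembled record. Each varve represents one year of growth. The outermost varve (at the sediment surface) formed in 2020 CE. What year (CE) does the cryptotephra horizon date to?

1096 CE

Total varves = 2688 + 203 = 2891.
2891 − 1957 = 934 varves lie beyond the cryptotephra horizon toward the sediment surface.
Excluding 10 false varves: 934 − 10 = 924.
Counting back 924 years from 2020 CE places the cryptotephra horizon in 2020 − 924 = 1096 CE.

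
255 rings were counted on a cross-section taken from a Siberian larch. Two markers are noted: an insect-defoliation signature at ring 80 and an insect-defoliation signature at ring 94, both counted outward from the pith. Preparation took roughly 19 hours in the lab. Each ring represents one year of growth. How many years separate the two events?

14 yr

Separation: 94 − 80 = 14 rings.
At one ring per year, 14 years elapsed between them.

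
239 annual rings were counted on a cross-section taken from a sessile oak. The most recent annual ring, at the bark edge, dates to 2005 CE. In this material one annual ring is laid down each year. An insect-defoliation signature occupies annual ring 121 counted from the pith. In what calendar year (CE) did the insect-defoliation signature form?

1887 CE

239 − 121 = 118 annual rings lie beyond the insect-defoliation signature toward the bark edge.
The annual ring at the bark edge is 2005 CE, so the insect-defoliation signature dates to 2005 − 118 = 1887 CE.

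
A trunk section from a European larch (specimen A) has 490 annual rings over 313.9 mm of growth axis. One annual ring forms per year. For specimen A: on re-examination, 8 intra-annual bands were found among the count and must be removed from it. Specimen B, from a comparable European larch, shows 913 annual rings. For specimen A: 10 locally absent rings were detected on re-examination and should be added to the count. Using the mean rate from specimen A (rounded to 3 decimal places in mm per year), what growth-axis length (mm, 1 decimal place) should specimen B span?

Specimen A: adjusted count: 490 − 8 + 10 = 492 annual rings.
A: 313.9 mm over 492 years gives 313.9 / 492 ≈ 0.638 mm per year.
For B, 0.638 mm/year × 913 years = 582.5 mm.

582.5 mm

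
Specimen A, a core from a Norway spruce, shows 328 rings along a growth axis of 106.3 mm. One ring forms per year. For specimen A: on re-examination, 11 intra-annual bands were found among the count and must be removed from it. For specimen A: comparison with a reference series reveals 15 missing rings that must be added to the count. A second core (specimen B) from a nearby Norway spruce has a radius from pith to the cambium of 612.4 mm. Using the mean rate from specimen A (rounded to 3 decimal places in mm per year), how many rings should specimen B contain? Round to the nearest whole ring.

1914 rings

Specimen A: adjusted count: 328 − 11 + 15 = 332 rings.
A: Mean rate = 106.3 mm / 332 years ≈ 0.320 mm/yr.
B spans 612.4 / 0.320 = 1913.75 years ≈ 1914 rings.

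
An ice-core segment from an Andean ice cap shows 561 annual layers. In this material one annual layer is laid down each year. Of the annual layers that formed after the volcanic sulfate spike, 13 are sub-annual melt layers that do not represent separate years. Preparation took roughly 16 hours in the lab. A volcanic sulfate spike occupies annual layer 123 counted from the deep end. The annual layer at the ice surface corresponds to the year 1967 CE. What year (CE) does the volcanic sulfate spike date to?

1542 CE

Between annual layer 123 and the ice surface there are 561 − 123 = 438 annual layers.
Excluding 13 false annual layers: 438 − 13 = 425.
1967 − 425 = 1542 CE.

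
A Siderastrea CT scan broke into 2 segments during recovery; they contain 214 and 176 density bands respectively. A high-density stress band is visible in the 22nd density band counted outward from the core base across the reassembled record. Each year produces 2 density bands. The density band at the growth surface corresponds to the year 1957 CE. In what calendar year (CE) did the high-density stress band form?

Total density bands = 214 + 176 = 390.
Between density band 22 and the growth surface there are 390 − 22 = 368 density bands.
With 2 density bands per year, 368 / 2 = 184 years.
Counting back 184 years from 1957 CE places the high-density stress band in 1957 − 184 = 1773 CE.

1773 CE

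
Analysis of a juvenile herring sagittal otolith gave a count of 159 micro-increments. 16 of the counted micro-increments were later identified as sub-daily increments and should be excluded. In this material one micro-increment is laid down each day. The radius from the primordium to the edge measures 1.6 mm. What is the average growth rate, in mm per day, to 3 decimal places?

After corrections the count is 159 − 16 = 143 micro-increments.
Mean rate = 1.6 mm / 143 days ≈ 0.011 mm per day.

0.011 mm per day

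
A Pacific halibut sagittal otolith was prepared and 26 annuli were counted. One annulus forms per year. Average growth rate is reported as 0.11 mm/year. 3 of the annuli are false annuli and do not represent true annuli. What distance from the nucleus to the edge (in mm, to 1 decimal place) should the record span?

2.5 mm

Correcting the raw count gives 26 − 3 = 23 true annuli.
Predicted length = 0.11 mm/year × 23 years = 2.5 mm.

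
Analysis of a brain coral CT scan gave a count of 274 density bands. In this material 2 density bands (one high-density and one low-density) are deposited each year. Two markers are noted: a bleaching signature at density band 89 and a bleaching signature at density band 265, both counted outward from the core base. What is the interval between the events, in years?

88 years

Separation: 265 − 89 = 176 density bands.
176 density bands at 2 per year is 176 / 2 = 88 years.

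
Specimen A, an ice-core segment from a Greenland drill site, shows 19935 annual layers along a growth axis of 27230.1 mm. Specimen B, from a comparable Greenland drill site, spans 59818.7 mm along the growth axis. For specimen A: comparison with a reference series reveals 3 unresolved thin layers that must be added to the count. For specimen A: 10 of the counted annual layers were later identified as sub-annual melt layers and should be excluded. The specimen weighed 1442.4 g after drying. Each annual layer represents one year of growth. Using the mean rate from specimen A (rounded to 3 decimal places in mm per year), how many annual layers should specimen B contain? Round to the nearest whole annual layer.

Specimen A: correcting the raw count gives 19935 − 10 + 3 = 19928 true annual layers.
A: Extension rate ≈ 27230.1 / 19928 = 1.366 mm/yr.
B spans 59818.7 / 1.366 = 43791.14 years ≈ 43791 annual layers.

43791 annual layers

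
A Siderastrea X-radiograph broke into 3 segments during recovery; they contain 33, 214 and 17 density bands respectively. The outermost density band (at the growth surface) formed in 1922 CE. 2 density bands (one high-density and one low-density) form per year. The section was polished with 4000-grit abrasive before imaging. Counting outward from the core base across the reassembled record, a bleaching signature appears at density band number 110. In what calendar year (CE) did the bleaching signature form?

1845 CE

Total density bands = 33 + 214 + 17 = 264.
264 − 110 = 154 density bands lie beyond the bleaching signature toward the growth surface.
Dividing by 2 density bands per year: 154 / 2 = 77 years.
The density band at the growth surface is 1922 CE, so the bleaching signature dates to 1922 − 77 = 1845 CE.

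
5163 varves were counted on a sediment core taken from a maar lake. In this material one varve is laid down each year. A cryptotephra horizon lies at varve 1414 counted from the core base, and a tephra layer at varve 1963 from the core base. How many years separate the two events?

549 yr

Separation: 1963 − 1414 = 549 varves.
At one varve per year, 549 years elapsed between them.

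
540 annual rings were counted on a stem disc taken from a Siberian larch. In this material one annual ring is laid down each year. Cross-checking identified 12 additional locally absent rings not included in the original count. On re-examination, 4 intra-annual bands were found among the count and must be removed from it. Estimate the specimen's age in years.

True annual ring count = 540 − 4 + 12 = 548.
With a one-to-one annual ring periodicity this is 548 years.

548 yr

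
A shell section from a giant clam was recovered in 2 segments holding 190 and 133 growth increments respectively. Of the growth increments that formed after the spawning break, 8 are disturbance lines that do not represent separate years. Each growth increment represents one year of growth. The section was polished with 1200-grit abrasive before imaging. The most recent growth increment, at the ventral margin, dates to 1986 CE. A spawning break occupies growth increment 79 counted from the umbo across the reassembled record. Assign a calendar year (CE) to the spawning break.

1750 CE

Total growth increments = 190 + 133 = 323.
The spawning break sits at growth increment 79 from the umbo, so 323 − 79 = 244 growth increments formed after it.
Removing the 8 false growth increments leaves 244 − 8 = 236 true growth increments beyond the spawning break.
Counting back 236 years from 1986 CE places the spawning break in 1986 − 236 = 1750 CE.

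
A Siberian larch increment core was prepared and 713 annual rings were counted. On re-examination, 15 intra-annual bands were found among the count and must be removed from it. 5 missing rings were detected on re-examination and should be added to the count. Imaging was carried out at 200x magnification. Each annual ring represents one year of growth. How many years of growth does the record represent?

True annual ring count = 713 − 15 + 5 = 703.
At one annual ring per year, that is 703 years.

703 years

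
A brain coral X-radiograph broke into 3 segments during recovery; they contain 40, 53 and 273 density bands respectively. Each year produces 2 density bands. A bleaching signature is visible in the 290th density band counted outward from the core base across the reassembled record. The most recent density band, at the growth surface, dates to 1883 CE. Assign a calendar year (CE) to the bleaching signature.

1845 CE

Total density bands = 40 + 53 + 273 = 366.
366 − 290 = 76 density bands lie beyond the bleaching signature toward the growth surface.
With 2 density bands per year, 76 / 2 = 38 years.
1883 − 38 = 1845 CE.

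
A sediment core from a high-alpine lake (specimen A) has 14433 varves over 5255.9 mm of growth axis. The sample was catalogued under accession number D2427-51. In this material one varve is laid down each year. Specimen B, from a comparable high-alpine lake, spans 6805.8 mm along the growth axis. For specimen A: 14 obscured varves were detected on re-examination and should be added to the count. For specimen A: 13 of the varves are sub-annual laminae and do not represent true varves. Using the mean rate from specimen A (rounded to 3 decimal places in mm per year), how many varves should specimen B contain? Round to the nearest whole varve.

18697 varves

Specimen A: after corrections the count is 14433 − 13 + 14 = 14434 varves.
A: Extension rate ≈ 5255.9 / 14434 = 0.364 mm/yr.
B spans 6805.8 / 0.364 = 18697.25 years ≈ 18697 varves.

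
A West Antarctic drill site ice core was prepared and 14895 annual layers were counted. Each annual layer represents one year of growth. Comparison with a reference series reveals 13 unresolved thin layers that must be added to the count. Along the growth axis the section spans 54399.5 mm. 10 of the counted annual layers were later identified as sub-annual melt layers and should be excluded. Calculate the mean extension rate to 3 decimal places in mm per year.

Adjusted count: 14895 − 10 + 13 = 14898 annual layers.
54399.5 mm over 14898 years gives 54399.5 / 14898 ≈ 3.651 mm per year.

3.651 mm per year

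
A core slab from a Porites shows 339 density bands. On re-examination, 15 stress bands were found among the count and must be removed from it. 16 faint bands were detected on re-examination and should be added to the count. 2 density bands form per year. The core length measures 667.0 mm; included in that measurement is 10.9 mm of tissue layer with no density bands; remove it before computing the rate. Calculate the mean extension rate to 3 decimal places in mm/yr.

Adjusted count: 339 − 15 + 16 = 340 density bands.
With 2 density bands per year, 340 / 2 = 170 years.
Removing the 10.9 mm offcut leaves 667.0 − 10.9 = 656.1 mm.
Mean rate = 656.1 mm / 170 years ≈ 3.859 mm/yr.

3.859 mm/yr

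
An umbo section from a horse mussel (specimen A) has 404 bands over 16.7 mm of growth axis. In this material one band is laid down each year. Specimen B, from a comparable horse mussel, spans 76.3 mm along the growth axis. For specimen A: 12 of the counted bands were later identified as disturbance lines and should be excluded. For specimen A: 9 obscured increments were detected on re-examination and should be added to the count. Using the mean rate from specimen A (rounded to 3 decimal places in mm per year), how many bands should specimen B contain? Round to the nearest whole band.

Specimen A: true band count = 404 − 12 + 9 = 401.
A: Extension rate ≈ 16.7 / 401 = 0.042 mm per year.
Specimen B: 76.3 mm / 0.042 mm per year = 1816.67 years ≈ 1817 bands.

1817 bands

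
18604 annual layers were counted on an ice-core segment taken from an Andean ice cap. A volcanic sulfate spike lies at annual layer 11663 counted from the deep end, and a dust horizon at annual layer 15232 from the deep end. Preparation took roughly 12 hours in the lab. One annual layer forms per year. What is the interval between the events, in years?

Separation: 15232 − 11663 = 3569 annual layers.
One annual layer per year makes the interval 3569 years.

3569 years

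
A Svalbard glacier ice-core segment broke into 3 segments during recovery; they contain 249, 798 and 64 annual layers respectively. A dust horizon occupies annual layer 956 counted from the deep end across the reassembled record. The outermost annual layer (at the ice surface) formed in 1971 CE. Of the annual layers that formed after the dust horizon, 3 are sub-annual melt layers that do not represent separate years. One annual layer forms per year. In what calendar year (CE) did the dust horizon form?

Total annual layers = 249 + 798 + 64 = 1111.
The dust horizon sits at annual layer 956 from the deep end, so 1111 − 956 = 155 annual layers formed after it.
Removing the 3 false annual layers leaves 155 − 3 = 152 true annual layers beyond the dust horizon.
The annual layer at the ice surface is 1971 CE, so the dust horizon dates to 1971 − 152 = 1819 CE.

1819 CE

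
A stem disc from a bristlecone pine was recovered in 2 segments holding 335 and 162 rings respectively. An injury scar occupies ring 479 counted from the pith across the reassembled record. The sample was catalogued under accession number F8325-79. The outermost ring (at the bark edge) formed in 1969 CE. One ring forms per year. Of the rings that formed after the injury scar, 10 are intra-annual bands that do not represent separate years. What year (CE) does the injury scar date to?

1961 CE

Total rings = 335 + 162 = 497.
497 − 479 = 18 rings lie beyond the injury scar toward the bark edge.
18 − 10 false = 8 true rings after the injury scar.
1969 − 8 = 1961 CE.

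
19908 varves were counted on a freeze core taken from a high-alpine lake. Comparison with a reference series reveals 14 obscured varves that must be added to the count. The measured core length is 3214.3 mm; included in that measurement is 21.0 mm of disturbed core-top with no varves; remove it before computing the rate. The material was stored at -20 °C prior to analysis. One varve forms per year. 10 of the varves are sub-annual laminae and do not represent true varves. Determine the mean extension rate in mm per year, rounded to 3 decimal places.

0.160 mm per year

Adjusted count: 19908 − 10 + 14 = 19912 varves.
The growth record spans 3214.3 − 21.0 = 3193.3 mm.
Extension rate ≈ 3193.3 / 19912 = 0.160 mm per year.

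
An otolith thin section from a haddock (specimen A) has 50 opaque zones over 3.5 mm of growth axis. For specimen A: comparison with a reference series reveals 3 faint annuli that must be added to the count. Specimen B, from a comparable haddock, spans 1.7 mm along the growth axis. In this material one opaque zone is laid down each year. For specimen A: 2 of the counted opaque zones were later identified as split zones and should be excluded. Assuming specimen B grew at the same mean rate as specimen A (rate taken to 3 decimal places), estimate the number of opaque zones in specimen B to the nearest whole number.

25 opaque zones

Specimen A: true opaque zone count = 50 − 2 + 3 = 51.
A: Mean rate = 3.5 mm / 51 years ≈ 0.069 mm/yr.
For B, 1.7 / 0.069 = 24.64 years ≈ 25 opaque zones.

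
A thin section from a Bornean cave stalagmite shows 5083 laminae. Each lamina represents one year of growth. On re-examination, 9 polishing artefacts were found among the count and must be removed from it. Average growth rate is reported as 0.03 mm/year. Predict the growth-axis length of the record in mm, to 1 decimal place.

After corrections the count is 5083 − 9 = 5074 laminae.
Length ≈ 0.03 × 5074 = 152.2 mm.

152.2 mm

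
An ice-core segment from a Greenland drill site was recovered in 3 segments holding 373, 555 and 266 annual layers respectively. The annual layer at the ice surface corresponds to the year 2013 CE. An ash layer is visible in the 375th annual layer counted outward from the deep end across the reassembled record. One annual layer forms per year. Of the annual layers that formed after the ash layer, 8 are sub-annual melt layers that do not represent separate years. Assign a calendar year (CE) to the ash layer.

1202 CE

Total annual layers = 373 + 555 + 266 = 1194.
The ash layer sits at annual layer 375 from the deep end, so 1194 − 375 = 819 annual layers formed after it.
819 − 8 false = 811 true annual layers after the ash layer.
2013 − 811 = 1202 CE.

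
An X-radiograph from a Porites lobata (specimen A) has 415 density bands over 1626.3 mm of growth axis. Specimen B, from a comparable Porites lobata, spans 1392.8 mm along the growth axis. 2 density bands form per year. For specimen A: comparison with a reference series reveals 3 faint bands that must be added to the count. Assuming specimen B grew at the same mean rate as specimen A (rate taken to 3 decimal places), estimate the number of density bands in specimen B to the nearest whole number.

358 density bands

Specimen A: correcting the raw count gives 415 + 3 = 418 true density bands.
Specimen A: dividing by 2 density bands per year: 418 / 2 = 209 years.
A: Mean rate = 1626.3 mm / 209 years ≈ 7.781 mm/yr.
B spans 1392.8 / 7.781 = 179.00 years; at 2 density bands per year that is 179.00 × 2 ≈ 358 density bands.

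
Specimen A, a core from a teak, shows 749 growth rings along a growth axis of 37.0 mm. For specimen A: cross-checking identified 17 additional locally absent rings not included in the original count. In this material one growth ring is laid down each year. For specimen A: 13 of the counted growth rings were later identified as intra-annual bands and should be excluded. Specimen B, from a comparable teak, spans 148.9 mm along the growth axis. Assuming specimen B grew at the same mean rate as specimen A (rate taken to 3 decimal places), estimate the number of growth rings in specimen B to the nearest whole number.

3039 growth rings

Specimen A: correcting the raw count gives 749 − 13 + 17 = 753 true growth rings.
A: 37.0 mm over 753 years gives 37.0 / 753 ≈ 0.049 mm per year.
Specimen B: 148.9 mm / 0.049 mm per year = 3038.78 years ≈ 3039 growth rings.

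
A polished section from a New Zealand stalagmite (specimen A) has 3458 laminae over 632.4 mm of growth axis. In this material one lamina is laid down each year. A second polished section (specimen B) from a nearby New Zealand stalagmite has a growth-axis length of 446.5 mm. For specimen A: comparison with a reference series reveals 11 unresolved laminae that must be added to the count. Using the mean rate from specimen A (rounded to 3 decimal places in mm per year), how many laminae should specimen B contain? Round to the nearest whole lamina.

Specimen A: correcting the raw count gives 3458 + 11 = 3469 true laminae.
A: 632.4 mm over 3469 years gives 632.4 / 3469 ≈ 0.182 mm/year.
For B, 446.5 / 0.182 = 2453.30 years ≈ 2453 laminae.

2453 laminae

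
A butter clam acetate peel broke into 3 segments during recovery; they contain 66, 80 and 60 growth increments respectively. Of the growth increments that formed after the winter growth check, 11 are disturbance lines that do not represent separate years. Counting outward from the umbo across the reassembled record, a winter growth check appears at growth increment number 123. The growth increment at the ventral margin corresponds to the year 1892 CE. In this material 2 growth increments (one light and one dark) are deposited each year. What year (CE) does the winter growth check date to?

1856 CE

Total growth increments = 66 + 80 + 60 = 206.
Between growth increment 123 and the ventral margin there are 206 − 123 = 83 growth increments.
Excluding 11 false growth increments: 83 − 11 = 72.
72 growth increments at 2 per year is 72 / 2 = 36 years.
1892 − 36 = 1856 CE.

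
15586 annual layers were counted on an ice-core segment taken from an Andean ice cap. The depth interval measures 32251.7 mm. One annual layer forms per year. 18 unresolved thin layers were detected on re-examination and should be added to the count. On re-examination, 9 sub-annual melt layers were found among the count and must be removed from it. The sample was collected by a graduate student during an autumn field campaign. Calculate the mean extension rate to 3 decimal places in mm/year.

Adjusted count: 15586 − 9 + 18 = 15595 annual layers.
Mean rate = 32251.7 mm / 15595 years ≈ 2.068 mm/year.

2.068 mm/year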